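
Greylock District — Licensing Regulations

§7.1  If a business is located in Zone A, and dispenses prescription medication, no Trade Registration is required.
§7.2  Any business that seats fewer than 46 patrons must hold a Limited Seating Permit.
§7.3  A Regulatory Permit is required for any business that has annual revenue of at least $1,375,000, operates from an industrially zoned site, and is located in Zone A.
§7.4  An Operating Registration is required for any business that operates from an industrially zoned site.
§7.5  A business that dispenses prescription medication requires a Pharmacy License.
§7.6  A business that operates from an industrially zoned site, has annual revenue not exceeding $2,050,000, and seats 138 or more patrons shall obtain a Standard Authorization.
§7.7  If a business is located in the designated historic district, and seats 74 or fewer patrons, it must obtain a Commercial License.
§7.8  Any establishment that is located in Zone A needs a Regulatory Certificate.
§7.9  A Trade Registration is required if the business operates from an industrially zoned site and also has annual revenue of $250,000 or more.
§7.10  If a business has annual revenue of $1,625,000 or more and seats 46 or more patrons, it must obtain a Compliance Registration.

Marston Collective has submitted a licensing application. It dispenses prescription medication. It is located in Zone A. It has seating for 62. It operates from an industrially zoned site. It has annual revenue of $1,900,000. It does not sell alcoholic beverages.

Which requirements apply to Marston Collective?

§7.1 is located in Zone A; dispenses prescription medication → exempt from Trade Registration.
§7.2 seating 62 ≥ 46 → Limited Seating Permit not required.
§7.3 revenue $1,900,000 ≥ $1,375,000; operates from an industrially zoned site; is located in Zone A → Regulatory Permit required.
§7.4 operates from an industrially zoned site → Operating Registration required.
§7.5 dispenses prescription medication → Pharmacy License required.
§7.6 operates from an industrially zoned site; revenue $1,900,000 ≤ $2,050,000; seating 62 < 138 → Standard Authorization not required.
§7.7 is located in Zone A (not: is located in the designated historic district); seating 62 ≤ 74 → Commercial License not required.
§7.8 is located in Zone A → Regulatory Certificate required.
§7.9 operates from an industrially zoned site; revenue $1,900,000 ≥ $250,000 → Trade Registration required.
§7.10 revenue $1,900,000 ≥ $1,625,000; seating 62 ≥ 46 → Compliance Registration required.

Compliance Registration, Operating Registration, Pharmacy License, Regulatory Certificate, Regulatory Permit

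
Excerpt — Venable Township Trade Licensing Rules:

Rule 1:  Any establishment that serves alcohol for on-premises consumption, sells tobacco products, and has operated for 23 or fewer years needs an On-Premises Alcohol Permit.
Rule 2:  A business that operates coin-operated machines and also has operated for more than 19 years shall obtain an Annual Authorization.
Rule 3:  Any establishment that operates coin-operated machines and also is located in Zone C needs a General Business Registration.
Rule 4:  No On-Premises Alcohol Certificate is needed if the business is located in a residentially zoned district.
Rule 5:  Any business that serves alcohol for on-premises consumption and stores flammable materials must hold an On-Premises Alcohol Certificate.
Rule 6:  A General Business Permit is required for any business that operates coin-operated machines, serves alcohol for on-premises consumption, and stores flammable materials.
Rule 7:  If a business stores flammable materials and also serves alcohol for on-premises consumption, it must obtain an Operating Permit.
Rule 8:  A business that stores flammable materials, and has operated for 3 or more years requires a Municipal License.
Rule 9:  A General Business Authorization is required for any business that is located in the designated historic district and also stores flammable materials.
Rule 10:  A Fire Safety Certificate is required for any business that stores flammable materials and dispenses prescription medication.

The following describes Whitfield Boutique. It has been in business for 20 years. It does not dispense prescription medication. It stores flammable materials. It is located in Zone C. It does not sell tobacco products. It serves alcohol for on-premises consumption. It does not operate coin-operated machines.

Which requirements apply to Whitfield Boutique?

Municipal License, On-Premises Alcohol Certificate, Operating Permit

Rule 1: serves alcohol for on-premises consumption; does not sell tobacco products; years in business 20 ≤ 23 → On-Premises Alcohol Permit not required.
Rule 2: does not operate coin-operated machines; years in business 20 > 19 → Annual Authorization not required.
Rule 3: does not operate coin-operated machines; is located in Zone C → General Business Registration not required.
Rule 4: is located in Zone C (not: is located in a residentially zoned district) → On-Premises Alcohol Certificate exemption does not apply.
Rule 5: serves alcohol for on-premises consumption; stores flammable materials → On-Premises Alcohol Certificate required.
Rule 6: does not operate coin-operated machines; serves alcohol for on-premises consumption; stores flammable materials → General Business Permit not required.
Rule 7: stores flammable materials; serves alcohol for on-premises consumption → Operating Permit required.
Rule 8: stores flammable materials; years in business 20 ≥ 3 → Municipal License required.
Rule 9: is located in Zone C (not: is located in the designated historic district); stores flammable materials → General Business Authorization not required.
Rule 10: stores flammable materials; does not dispense prescription medication → Fire Safety Certificate not required.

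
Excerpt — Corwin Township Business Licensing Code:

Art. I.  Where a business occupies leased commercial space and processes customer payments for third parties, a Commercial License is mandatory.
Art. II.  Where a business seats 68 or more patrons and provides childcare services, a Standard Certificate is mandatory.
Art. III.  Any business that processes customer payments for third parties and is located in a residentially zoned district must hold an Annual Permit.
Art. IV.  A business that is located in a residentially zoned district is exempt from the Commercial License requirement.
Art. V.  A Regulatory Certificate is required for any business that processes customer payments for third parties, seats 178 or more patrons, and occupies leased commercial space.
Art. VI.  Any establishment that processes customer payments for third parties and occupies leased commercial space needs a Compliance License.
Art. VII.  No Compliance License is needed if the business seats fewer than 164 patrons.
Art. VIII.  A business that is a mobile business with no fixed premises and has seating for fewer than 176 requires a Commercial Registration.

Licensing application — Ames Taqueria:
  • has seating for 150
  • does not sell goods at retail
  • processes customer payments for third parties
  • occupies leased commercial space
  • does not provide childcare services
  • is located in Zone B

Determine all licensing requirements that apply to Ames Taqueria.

Commercial License

Art. I. occupies leased commercial space; processes customer payments for third parties → Commercial License required.
Art. II. seating 150 ≥ 68; does not provide childcare services → Standard Certificate not required.
Art. III. processes customer payments for third parties; is located in Zone B (not: is located in a residentially zoned district) → Annual Permit not required.
Art. IV. is located in Zone B (not: is located in a residentially zoned district) → Commercial License exemption does not apply.
Art. V. processes customer payments for third parties; seating 150 < 178; occupies leased commercial space → Regulatory Certificate not required.
Art. VI. processes customer payments for third parties; occupies leased commercial space → Compliance License required.
Art. VII. seating 150 < 164 → exempt from Compliance License.
Art. VIII. occupies leased commercial space (not: is a mobile business with no fixed premises); seating 150 < 176 → Commercial Registration not required.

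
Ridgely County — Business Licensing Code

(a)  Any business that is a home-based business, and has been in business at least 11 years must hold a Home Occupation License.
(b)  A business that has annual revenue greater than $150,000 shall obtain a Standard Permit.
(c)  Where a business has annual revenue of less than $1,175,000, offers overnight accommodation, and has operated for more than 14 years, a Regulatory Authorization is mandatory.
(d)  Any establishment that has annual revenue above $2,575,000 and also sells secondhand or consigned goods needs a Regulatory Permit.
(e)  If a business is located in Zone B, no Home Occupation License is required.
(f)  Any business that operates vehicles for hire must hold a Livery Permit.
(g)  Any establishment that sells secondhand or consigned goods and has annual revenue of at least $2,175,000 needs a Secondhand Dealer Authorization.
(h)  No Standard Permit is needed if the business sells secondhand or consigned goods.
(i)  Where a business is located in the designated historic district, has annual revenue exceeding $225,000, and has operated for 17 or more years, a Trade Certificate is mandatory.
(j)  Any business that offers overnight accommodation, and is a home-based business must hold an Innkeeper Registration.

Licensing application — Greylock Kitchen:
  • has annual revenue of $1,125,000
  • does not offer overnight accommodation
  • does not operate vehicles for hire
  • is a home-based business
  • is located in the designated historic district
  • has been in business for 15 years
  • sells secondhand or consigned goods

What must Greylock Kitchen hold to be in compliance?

Home Occupation License

(a) is a home-based business; years in business 15 ≥ 11 → Home Occupation License required.
(b) revenue $1,125,000 > $150,000 → Standard Permit required.
(c) revenue $1,125,000 < $1,175,000; does not offer overnight accommodation; years in business 15 > 14 → Regulatory Authorization not required.
(d) revenue $1,125,000 ≤ $2,575,000; sells secondhand or consigned goods → Regulatory Permit not required.
(e) is located in the designated historic district (not: is located in Zone B) → Home Occupation License exemption does not apply.
(f) does not operate vehicles for hire → Livery Permit not required.
(g) sells secondhand or consigned goods; revenue $1,125,000 < $2,175,000 → Secondhand Dealer Authorization not required.
(h) sells secondhand or consigned goods → exempt from Standard Permit.
(i) is located in the designated historic district; revenue $1,125,000 > $225,000; years in business 15 < 17 → Trade Certificate not required.
(j) does not offer overnight accommodation; is a home-based business → Innkeeper Registration not required.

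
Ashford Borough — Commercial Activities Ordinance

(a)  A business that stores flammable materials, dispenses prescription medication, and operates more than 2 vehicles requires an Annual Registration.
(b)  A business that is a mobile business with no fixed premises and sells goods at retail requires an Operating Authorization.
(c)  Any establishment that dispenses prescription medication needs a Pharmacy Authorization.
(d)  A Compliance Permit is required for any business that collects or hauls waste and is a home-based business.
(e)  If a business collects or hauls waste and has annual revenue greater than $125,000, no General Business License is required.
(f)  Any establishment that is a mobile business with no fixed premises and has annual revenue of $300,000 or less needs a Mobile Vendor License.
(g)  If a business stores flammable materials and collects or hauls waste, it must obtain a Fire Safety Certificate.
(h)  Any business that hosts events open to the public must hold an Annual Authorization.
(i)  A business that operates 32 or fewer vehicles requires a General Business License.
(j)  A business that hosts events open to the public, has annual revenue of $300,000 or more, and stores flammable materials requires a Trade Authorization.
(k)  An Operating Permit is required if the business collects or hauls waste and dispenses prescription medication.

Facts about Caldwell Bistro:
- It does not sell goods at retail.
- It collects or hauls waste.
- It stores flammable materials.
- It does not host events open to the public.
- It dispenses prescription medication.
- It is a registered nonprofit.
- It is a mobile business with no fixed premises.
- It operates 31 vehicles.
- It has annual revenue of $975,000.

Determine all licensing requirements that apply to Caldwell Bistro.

Annual Registration, Fire Safety Certificate, Operating Permit, Pharmacy Authorization

(a) stores flammable materials; dispenses prescription medication; vehicles 31 > 2 → Annual Registration required.
(b) is a mobile business with no fixed premises; does not sell goods at retail → Operating Authorization not required.
(c) dispenses prescription medication → Pharmacy Authorization required.
(d) collects or hauls waste; is a mobile business with no fixed premises (not: is a home-based business) → Compliance Permit not required.
(e) collects or hauls waste; revenue $975,000 > $125,000 → exempt from General Business License.
(f) is a mobile business with no fixed premises; revenue $975,000 > $300,000 → Mobile Vendor License not required.
(g) stores flammable materials; collects or hauls waste → Fire Safety Certificate required.
(h) does not host events open to the public → Annual Authorization not required.
(i) vehicles 31 ≤ 32 → General Business License required.
(j) does not host events open to the public; revenue $975,000 ≥ $300,000; stores flammable materials → Trade Authorization not required.
(k) collects or hauls waste; dispenses prescription medication → Operating Permit required.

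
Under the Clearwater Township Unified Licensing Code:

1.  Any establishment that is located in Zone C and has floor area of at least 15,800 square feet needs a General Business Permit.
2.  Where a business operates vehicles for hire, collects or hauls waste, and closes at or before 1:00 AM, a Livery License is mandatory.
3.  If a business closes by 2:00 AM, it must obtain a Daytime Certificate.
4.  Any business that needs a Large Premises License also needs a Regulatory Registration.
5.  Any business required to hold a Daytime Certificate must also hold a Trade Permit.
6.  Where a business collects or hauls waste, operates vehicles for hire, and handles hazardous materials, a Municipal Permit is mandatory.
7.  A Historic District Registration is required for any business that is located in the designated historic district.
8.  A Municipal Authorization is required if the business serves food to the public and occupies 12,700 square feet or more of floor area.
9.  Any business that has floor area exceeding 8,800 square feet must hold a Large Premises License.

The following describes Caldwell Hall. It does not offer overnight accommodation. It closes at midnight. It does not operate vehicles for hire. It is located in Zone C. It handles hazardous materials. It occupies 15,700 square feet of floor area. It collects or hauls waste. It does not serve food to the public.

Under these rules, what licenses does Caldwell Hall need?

1. is located in Zone C; floor area 15,700 square feet < 15,800 square feet → General Business Permit not required.
2. does not operate vehicles for hire; collects or hauls waste; closes midnight, at/before 1:00 AM → Livery License not required.
3. closes midnight, at/before 2:00 AM → Daytime Certificate required.
4. Large Premises License is required → Regulatory Registration also required.
5. Daytime Certificate is required → Trade Permit also required.
6. collects or hauls waste; does not operate vehicles for hire; handles hazardous materials → Municipal Permit not required.
7. is located in Zone C (not: is located in the designated historic district) → Historic District Registration not required.
8. does not serve food to the public; floor area 15,700 square feet ≥ 12,700 square feet → Municipal Authorization not required.
9. floor area 15,700 square feet > 8,800 square feet → Large Premises License required.

Daytime Certificate, Large Premises License, Regulatory Registration, Trade Permit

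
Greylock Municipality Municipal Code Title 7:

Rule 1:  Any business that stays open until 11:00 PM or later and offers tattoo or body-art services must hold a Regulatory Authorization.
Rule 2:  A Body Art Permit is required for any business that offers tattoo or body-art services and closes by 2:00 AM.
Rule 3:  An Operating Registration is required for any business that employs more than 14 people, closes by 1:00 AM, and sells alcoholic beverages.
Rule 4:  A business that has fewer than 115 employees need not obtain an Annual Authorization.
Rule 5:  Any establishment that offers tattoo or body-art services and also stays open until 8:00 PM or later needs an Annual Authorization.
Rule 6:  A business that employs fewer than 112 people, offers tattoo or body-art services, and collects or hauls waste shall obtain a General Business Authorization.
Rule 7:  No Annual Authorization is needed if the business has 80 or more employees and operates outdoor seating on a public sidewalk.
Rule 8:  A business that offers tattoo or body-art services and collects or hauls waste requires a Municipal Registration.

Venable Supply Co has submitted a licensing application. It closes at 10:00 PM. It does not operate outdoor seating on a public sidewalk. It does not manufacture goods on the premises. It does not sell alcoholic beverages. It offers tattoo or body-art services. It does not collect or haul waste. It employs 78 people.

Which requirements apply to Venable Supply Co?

Rule 1: closes 10:00 PM, at/before 11:00 PM; offers tattoo or body-art services → Regulatory Authorization not required.
Rule 2: offers tattoo or body-art services; closes 10:00 PM, at/before 2:00 AM → Body Art Permit required.
Rule 3: employees 78 > 14; closes 10:00 PM, at/before 1:00 AM; does not sell alcoholic beverages → Operating Registration not required.
Rule 4: employees 78 < 115 → exempt from Annual Authorization.
Rule 5: offers tattoo or body-art services; closes 10:00 PM, after 8:00 PM → Annual Authorization required.
Rule 6: employees 78 < 112; offers tattoo or body-art services; does not collect or haul waste → General Business Authorization not required.
Rule 7: employees 78 < 80; does not operate outdoor seating on a public sidewalk → Annual Authorization exemption does not apply.
Rule 8: offers tattoo or body-art services; does not collect or haul waste → Municipal Registration not required.

Body Art Permit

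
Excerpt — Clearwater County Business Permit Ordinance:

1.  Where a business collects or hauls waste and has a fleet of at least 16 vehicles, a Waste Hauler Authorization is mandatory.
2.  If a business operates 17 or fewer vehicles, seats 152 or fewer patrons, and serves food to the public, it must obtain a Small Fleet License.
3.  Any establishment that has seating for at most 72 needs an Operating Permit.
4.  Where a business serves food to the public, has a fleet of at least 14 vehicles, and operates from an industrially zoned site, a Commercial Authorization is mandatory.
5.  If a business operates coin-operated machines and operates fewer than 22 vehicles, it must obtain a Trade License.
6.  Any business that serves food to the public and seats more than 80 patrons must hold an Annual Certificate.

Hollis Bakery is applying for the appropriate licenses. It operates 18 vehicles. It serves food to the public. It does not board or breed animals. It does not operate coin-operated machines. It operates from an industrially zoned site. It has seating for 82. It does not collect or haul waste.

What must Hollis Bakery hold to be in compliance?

Annual Certificate, Commercial Authorization

1. does not collect or haul waste; vehicles 18 ≥ 16 → Waste Hauler Authorization not required.
2. vehicles 18 > 17; seating 82 ≤ 152; serves food to the public → Small Fleet License not required.
3. seating 82 > 72 → Operating Permit not required.
4. serves food to the public; vehicles 18 ≥ 14; operates from an industrially zoned site → Commercial Authorization required.
5. does not operate coin-operated machines; vehicles 18 < 22 → Trade License not required.
6. serves food to the public; seating 82 > 80 → Annual Certificate required.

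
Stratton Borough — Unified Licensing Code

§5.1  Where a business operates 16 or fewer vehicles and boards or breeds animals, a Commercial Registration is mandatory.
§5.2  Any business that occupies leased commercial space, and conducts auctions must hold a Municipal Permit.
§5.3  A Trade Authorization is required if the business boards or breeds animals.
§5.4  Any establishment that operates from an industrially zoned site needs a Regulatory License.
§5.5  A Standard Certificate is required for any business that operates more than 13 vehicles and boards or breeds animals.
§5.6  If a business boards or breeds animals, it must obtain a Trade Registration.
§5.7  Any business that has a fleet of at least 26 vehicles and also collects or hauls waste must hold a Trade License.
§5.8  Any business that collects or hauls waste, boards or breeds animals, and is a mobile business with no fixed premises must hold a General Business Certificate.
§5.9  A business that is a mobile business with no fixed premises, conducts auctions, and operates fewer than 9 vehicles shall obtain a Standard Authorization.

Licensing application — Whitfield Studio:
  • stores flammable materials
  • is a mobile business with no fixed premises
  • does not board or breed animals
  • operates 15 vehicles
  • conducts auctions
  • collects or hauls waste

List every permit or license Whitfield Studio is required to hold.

§5.1 vehicles 15 ≤ 16; does not board or breed animals → Commercial Registration not required.
§5.2 is a mobile business with no fixed premises (not: occupies leased commercial space); conducts auctions → Municipal Permit not required.
§5.3 does not board or breed animals → Trade Authorization not required.
§5.4 is a mobile business with no fixed premises (not: operates from an industrially zoned site) → Regulatory License not required.
§5.5 vehicles 15 > 13; does not board or breed animals → Standard Certificate not required.
§5.6 does not board or breed animals → Trade Registration not required.
§5.7 vehicles 15 < 26; collects or hauls waste → Trade License not required.
§5.8 collects or hauls waste; does not board or breed animals; is a mobile business with no fixed premises → General Business Certificate not required.
§5.9 is a mobile business with no fixed premises; conducts auctions; vehicles 15 ≥ 9 → Standard Authorization not required.

None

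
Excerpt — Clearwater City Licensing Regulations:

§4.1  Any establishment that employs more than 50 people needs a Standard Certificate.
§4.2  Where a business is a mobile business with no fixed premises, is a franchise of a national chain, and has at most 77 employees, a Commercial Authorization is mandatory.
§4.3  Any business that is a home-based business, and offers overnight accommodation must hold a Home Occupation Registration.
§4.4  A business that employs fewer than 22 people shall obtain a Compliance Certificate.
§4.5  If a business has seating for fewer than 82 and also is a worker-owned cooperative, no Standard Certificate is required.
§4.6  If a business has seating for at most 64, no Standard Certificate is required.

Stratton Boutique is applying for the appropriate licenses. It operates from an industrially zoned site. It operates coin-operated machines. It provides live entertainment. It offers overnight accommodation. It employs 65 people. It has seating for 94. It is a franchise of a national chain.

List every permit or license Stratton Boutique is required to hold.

§4.1 employees 65 > 50 → Standard Certificate required.
§4.2 operates from an industrially zoned site (not: is a mobile business with no fixed premises); is a franchise of a national chain; employees 65 ≤ 77 → Commercial Authorization not required.
§4.3 operates from an industrially zoned site (not: is a home-based business); offers overnight accommodation → Home Occupation Registration not required.
§4.4 employees 65 ≥ 22 → Compliance Certificate not required.
§4.5 seating 94 ≥ 82; is a franchise of a national chain (not: is a worker-owned cooperative) → Standard Certificate exemption does not apply.
§4.6 seating 94 > 64 → Standard Certificate exemption does not apply.

Standard Certificate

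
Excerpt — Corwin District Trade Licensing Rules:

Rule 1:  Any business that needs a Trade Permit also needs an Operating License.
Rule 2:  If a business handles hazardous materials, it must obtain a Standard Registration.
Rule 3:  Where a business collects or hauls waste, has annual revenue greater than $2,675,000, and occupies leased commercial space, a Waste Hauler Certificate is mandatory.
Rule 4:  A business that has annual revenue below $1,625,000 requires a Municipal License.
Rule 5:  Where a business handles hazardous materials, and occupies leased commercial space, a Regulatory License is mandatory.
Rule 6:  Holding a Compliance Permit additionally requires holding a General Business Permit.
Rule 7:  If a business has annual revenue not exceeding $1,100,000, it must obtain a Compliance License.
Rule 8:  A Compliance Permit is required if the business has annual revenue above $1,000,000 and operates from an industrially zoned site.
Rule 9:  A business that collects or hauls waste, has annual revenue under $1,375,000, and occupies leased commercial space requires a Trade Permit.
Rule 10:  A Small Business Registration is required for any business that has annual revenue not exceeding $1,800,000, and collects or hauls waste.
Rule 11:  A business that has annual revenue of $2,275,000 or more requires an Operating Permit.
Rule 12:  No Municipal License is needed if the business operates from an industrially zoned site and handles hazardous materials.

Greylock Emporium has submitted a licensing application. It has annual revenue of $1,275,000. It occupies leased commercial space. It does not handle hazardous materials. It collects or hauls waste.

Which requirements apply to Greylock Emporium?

Municipal License, Operating License, Small Business Registration, Trade Permit

Rule 1: Trade Permit is required → Operating License also required.
Rule 2: does not handle hazardous materials → Standard Registration not required.
Rule 3: collects or hauls waste; revenue $1,275,000 ≤ $2,675,000; occupies leased commercial space → Waste Hauler Certificate not required.
Rule 4: revenue $1,275,000 < $1,625,000 → Municipal License required.
Rule 5: does not handle hazardous materials; occupies leased commercial space → Regulatory License not required.
Rule 6: Compliance Permit is not required → no effect.
Rule 7: revenue $1,275,000 > $1,100,000 → Compliance License not required.
Rule 8: revenue $1,275,000 > $1,000,000; occupies leased commercial space (not: operates from an industrially zoned site) → Compliance Permit not required.
Rule 9: collects or hauls waste; revenue $1,275,000 < $1,375,000; occupies leased commercial space → Trade Permit required.
Rule 10: revenue $1,275,000 ≤ $1,800,000; collects or hauls waste → Small Business Registration required.
Rule 11: revenue $1,275,000 < $2,275,000 → Operating Permit not required.
Rule 12: occupies leased commercial space (not: operates from an industrially zoned site); does not handle hazardous materials → Municipal License exemption does not apply.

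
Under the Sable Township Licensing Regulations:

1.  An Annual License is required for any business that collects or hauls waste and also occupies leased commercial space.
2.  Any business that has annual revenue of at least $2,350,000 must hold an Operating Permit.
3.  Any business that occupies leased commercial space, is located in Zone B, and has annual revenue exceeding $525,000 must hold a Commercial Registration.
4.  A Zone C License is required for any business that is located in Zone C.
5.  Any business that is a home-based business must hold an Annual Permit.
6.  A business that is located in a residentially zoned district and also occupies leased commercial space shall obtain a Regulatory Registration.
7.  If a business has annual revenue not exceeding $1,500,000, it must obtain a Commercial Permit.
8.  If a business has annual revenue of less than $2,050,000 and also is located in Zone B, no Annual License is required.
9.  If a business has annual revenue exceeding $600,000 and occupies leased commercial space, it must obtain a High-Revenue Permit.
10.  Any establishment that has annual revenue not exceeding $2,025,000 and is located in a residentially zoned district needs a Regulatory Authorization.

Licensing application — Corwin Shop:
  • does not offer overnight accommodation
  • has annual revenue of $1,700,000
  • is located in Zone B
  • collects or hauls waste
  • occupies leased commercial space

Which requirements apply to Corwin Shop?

Commercial Registration, High-Revenue Permit

1. collects or hauls waste; occupies leased commercial space → Annual License required.
2. revenue $1,700,000 < $2,350,000 → Operating Permit not required.
3. occupies leased commercial space; is located in Zone B; revenue $1,700,000 > $525,000 → Commercial Registration required.
4. is located in Zone B (not: is located in Zone C) → Zone C License not required.
5. occupies leased commercial space (not: is a home-based business) → Annual Permit not required.
6. is located in Zone B (not: is located in a residentially zoned district); occupies leased commercial space → Regulatory Registration not required.
7. revenue $1,700,000 > $1,500,000 → Commercial Permit not required.
8. revenue $1,700,000 < $2,050,000; is located in Zone B → exempt from Annual License.
9. revenue $1,700,000 > $600,000; occupies leased commercial space → High-Revenue Permit required.
10. revenue $1,700,000 ≤ $2,025,000; is located in Zone B (not: is located in a residentially zoned district) → Regulatory Authorization not required.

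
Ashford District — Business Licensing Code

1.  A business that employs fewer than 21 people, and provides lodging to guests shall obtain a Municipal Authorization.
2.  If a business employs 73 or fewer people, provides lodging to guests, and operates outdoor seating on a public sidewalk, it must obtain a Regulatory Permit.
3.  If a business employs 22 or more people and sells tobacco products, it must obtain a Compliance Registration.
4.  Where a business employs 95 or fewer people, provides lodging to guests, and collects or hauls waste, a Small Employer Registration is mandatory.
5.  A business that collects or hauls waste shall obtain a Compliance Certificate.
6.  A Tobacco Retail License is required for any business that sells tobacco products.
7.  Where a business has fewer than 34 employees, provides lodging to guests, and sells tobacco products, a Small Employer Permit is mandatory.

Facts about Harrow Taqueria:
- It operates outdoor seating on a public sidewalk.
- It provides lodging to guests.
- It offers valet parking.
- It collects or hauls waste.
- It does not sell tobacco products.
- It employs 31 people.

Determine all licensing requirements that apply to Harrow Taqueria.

1. employees 31 ≥ 21; provides lodging to guests → Municipal Authorization not required.
2. employees 31 ≤ 73; provides lodging to guests; operates outdoor seating on a public sidewalk → Regulatory Permit required.
3. employees 31 ≥ 22; does not sell tobacco products → Compliance Registration not required.
4. employees 31 ≤ 95; provides lodging to guests; collects or hauls waste → Small Employer Registration required.
5. collects or hauls waste → Compliance Certificate required.
6. does not sell tobacco products → Tobacco Retail License not required.
7. employees 31 < 34; provides lodging to guests; does not sell tobacco products → Small Employer Permit not required.

Compliance Certificate, Regulatory Permit, Small Employer Registration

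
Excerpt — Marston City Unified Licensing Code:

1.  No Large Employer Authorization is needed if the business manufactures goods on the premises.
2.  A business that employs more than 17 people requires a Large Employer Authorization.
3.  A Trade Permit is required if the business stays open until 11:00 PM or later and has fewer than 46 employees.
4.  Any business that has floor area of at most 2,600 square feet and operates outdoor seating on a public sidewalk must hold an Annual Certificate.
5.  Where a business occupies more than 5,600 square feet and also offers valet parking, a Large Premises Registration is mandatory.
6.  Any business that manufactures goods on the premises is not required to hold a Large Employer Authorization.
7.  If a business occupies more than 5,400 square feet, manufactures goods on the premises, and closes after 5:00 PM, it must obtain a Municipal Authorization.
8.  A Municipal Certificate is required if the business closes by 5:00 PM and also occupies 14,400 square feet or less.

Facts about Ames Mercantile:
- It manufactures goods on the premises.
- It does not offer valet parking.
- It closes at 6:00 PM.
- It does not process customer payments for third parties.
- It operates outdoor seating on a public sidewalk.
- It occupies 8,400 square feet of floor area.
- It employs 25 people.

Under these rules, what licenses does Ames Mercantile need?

1. manufactures goods on the premises → exempt from Large Employer Authorization.
2. employees 25 > 17 → Large Employer Authorization required.
3. closes 6:00 PM, at/before 11:00 PM; employees 25 < 46 → Trade Permit not required.
4. floor area 8,400 square feet > 2,600 square feet; operates outdoor seating on a public sidewalk → Annual Certificate not required.
5. floor area 8,400 square feet > 5,600 square feet; does not offer valet parking → Large Premises Registration not required.
6. manufactures goods on the premises → exempt from Large Employer Authorization.
7. floor area 8,400 square feet > 5,400 square feet; manufactures goods on the premises; closes 6:00 PM, after 5:00 PM → Municipal Authorization required.
8. closes 6:00 PM, after 5:00 PM; floor area 8,400 square feet ≤ 14,400 square feet → Municipal Certificate not required.

Municipal Authorization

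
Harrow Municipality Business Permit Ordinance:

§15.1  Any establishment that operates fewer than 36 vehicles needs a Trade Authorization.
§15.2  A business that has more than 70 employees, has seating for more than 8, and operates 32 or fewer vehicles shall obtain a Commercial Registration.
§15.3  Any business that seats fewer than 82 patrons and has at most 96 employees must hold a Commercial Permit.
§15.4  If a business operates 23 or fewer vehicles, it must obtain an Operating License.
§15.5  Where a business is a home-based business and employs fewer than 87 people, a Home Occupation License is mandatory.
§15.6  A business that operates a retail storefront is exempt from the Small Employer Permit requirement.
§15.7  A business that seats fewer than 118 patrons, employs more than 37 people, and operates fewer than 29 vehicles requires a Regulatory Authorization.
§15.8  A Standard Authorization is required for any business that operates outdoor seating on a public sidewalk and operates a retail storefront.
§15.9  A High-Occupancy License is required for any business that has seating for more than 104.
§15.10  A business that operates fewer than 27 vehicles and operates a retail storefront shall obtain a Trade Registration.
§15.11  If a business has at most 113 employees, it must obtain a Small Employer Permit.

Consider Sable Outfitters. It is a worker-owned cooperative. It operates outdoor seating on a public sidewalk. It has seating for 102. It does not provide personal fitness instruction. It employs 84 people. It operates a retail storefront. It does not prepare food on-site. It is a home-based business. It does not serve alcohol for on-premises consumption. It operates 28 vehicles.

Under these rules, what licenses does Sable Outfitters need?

Commercial Registration, Home Occupation License, Regulatory Authorization, Standard Authorization, Trade Authorization

§15.1 vehicles 28 < 36 → Trade Authorization required.
§15.2 employees 84 > 70; seating 102 > 8; vehicles 28 ≤ 32 → Commercial Registration required.
§15.3 seating 102 ≥ 82; employees 84 ≤ 96 → Commercial Permit not required.
§15.4 vehicles 28 > 23 → Operating License not required.
§15.5 is a home-based business; employees 84 < 87 → Home Occupation License required.
§15.6 operates a retail storefront → exempt from Small Employer Permit.
§15.7 seating 102 < 118; employees 84 > 37; vehicles 28 < 29 → Regulatory Authorization required.
§15.8 operates outdoor seating on a public sidewalk; operates a retail storefront → Standard Authorization required.
§15.9 seating 102 ≤ 104 → High-Occupancy License not required.
§15.10 vehicles 28 ≥ 27; operates a retail storefront → Trade Registration not required.
§15.11 employees 84 ≤ 113 → Small Employer Permit required.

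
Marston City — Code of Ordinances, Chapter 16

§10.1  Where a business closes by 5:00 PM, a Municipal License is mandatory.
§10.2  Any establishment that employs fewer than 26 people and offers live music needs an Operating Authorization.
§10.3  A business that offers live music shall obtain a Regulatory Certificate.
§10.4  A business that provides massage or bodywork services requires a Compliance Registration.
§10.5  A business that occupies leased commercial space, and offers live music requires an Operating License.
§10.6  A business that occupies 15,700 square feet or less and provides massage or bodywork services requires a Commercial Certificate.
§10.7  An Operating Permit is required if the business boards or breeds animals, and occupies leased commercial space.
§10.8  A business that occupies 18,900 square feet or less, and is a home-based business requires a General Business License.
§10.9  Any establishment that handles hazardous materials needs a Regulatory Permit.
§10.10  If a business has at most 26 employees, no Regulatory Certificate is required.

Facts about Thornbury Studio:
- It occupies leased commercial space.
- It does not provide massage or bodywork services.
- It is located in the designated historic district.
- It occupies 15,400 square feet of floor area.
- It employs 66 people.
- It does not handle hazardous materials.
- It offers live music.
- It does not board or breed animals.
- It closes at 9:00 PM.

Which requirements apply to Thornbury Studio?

Operating License, Regulatory Certificate

§10.1 closes 9:00 PM, after 5:00 PM → Municipal License not required.
§10.2 employees 66 ≥ 26; offers live music → Operating Authorization not required.
§10.3 offers live music → Regulatory Certificate required.
§10.4 does not provide massage or bodywork services → Compliance Registration not required.
§10.5 occupies leased commercial space; offers live music → Operating License required.
§10.6 floor area 15,400 square feet ≤ 15,700 square feet; does not provide massage or bodywork services → Commercial Certificate not required.
§10.7 does not board or breed animals; occupies leased commercial space → Operating Permit not required.
§10.8 floor area 15,400 square feet ≤ 18,900 square feet; occupies leased commercial space (not: is a home-based business) → General Business License not required.
§10.9 does not handle hazardous materials → Regulatory Permit not required.
§10.10 employees 66 > 26 → Regulatory Certificate exemption does not apply.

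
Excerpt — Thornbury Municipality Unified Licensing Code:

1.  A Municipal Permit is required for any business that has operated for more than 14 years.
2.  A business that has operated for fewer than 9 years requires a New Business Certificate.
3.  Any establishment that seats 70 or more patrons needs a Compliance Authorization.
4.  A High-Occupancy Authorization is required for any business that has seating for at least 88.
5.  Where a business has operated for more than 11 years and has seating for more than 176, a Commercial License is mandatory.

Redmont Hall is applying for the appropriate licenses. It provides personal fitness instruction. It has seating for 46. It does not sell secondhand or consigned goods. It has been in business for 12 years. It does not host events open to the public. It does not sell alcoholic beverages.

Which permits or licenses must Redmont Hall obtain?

1. years in business 12 ≤ 14 → Municipal Permit not required.
2. years in business 12 ≥ 9 → New Business Certificate not required.
3. seating 46 < 70 → Compliance Authorization not required.
4. seating 46 < 88 → High-Occupancy Authorization not required.
5. years in business 12 > 11; seating 46 ≤ 176 → Commercial License not required.

None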